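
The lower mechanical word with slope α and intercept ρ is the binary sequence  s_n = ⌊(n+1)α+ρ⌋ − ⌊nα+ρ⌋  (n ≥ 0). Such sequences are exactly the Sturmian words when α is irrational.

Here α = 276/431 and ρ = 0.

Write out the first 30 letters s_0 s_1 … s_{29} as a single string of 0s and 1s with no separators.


010110110110101101101101101011

n=0: ⌊(1·276)/431⌋ − ⌊(0·276)/431⌋ = ⌊276/431⌋ − ⌊0/431⌋ = 0 − 0 = 0
n=1: ⌊(2·276)/431⌋ − ⌊(1·276)/431⌋ = ⌊552/431⌋ − ⌊276/431⌋ = 1 − 0 = 1
n=2: ⌊(3·276)/431⌋ − ⌊(2·276)/431⌋ = ⌊828/431⌋ − ⌊552/431⌋ = 1 − 1 = 0
n=3: ⌊(4·276)/431⌋ − ⌊(3·276)/431⌋ = ⌊1104/431⌋ − ⌊828/431⌋ = 2 − 1 = 1
n=4: ⌊(5·276)/431⌋ − ⌊(4·276)/431⌋ = ⌊1380/431⌋ − ⌊1104/431⌋ = 3 − 2 = 1
n=5: ⌊(6·276)/431⌋ − ⌊(5·276)/431⌋ = ⌊1656/431⌋ − ⌊1380/431⌋ = 3 − 3 = 0
n=6: ⌊(7·276)/431⌋ − ⌊(6·276)/431⌋ = ⌊1932/431⌋ − ⌊1656/431⌋ = 4 − 3 = 1
n=7: ⌊(8·276)/431⌋ − ⌊(7·276)/431⌋ = ⌊2208/431⌋ − ⌊1932/431⌋ = 5 − 4 = 1
n=8: ⌊(9·276)/431⌋ − ⌊(8·276)/431⌋ = ⌊2484/431⌋ − ⌊2208/431⌋ = 5 − 5 = 0
n=9: ⌊(10·276)/431⌋ − ⌊(9·276)/431⌋ = ⌊2760/431⌋ − ⌊2484/431⌋ = 6 − 5 = 1
n=10: ⌊(11·276)/431⌋ − ⌊(10·276)/431⌋ = ⌊3036/431⌋ − ⌊2760/431⌋ = 7 − 6 = 1
n=11: ⌊(12·276)/431⌋ − ⌊(11·276)/431⌋ = ⌊3312/431⌋ − ⌊3036/431⌋ = 7 − 7 = 0
n=12: ⌊(13·276)/431⌋ − ⌊(12·276)/431⌋ = ⌊3588/431⌋ − ⌊3312/431⌋ = 8 − 7 = 1
n=13: ⌊(14·276)/431⌋ − ⌊(13·276)/431⌋ = ⌊3864/431⌋ − ⌊3588/431⌋ = 8 − 8 = 0
n=14: ⌊(15·276)/431⌋ − ⌊(14·276)/431⌋ = ⌊4140/431⌋ − ⌊3864/431⌋ = 9 − 8 = 1
n=15: ⌊(16·276)/431⌋ − ⌊(15·276)/431⌋ = ⌊4416/431⌋ − ⌊4140/431⌋ = 10 − 9 = 1
n=16: ⌊(17·276)/431⌋ − ⌊(16·276)/431⌋ = ⌊4692/431⌋ − ⌊4416/431⌋ = 10 − 10 = 0
n=17: ⌊(18·276)/431⌋ − ⌊(17·276)/431⌋ = ⌊4968/431⌋ − ⌊4692/431⌋ = 11 − 10 = 1
n=18: ⌊(19·276)/431⌋ − ⌊(18·276)/431⌋ = ⌊5244/431⌋ − ⌊4968/431⌋ = 12 − 11 = 1
n=19: ⌊(20·276)/431⌋ − ⌊(19·276)/431⌋ = ⌊5520/431⌋ − ⌊5244/431⌋ = 12 − 12 = 0
n=20: ⌊(21·276)/431⌋ − ⌊(20·276)/431⌋ = ⌊5796/431⌋ − ⌊5520/431⌋ = 13 − 12 = 1
n=21: ⌊(22·276)/431⌋ − ⌊(21·276)/431⌋ = ⌊6072/431⌋ − ⌊5796/431⌋ = 14 − 13 = 1
n=22: ⌊(23·276)/431⌋ − ⌊(22·276)/431⌋ = ⌊6348/431⌋ − ⌊6072/431⌋ = 14 − 14 = 0
n=23: ⌊(24·276)/431⌋ − ⌊(23·276)/431⌋ = ⌊6624/431⌋ − ⌊6348/431⌋ = 15 − 14 = 1
n=24: ⌊(25·276)/431⌋ − ⌊(24·276)/431⌋ = ⌊6900/431⌋ − ⌊6624/431⌋ = 16 − 15 = 1
n=25: ⌊(26·276)/431⌋ − ⌊(25·276)/431⌋ = ⌊7176/431⌋ − ⌊6900/431⌋ = 16 − 16 = 0
n=26: ⌊(27·276)/431⌋ − ⌊(26·276)/431⌋ = ⌊7452/431⌋ − ⌊7176/431⌋ = 17 − 16 = 1
n=27: ⌊(28·276)/431⌋ − ⌊(27·276)/431⌋ = ⌊7728/431⌋ − ⌊7452/431⌋ = 17 − 17 = 0
n=28: ⌊(29·276)/431⌋ − ⌊(28·276)/431⌋ = ⌊8004/431⌋ − ⌊7728/431⌋ = 18 − 17 = 1
n=29: ⌊(30·276)/431⌋ − ⌊(29·276)/431⌋ = ⌊8280/431⌋ − ⌊8004/431⌋ = 19 − 18 = 1


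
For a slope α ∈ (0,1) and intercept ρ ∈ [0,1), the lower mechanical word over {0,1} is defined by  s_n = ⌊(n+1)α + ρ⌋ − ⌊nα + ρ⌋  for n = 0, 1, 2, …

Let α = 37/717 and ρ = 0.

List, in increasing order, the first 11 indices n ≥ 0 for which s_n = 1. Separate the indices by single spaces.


19 38 58 77 96 116 135 155 174 193 213

n=0: ⌊37/717⌋−⌊0/717⌋ = 0−0 = 0
n=1: ⌊74/717⌋−⌊37/717⌋ = 0−0 = 0
  …
n=19: ⌊740/717⌋−⌊703/717⌋ = 1−0 = 1  ← one
n=20: ⌊777/717⌋−⌊740/717⌋ = 1−1 = 0
n=21: ⌊814/717⌋−⌊777/717⌋ = 1−1 = 0
  …
n=38: ⌊1443/717⌋−⌊1406/717⌋ = 2−1 = 1  ← one
n=39: ⌊1480/717⌋−⌊1443/717⌋ = 2−2 = 0
n=40: ⌊1517/717⌋−⌊1480/717⌋ = 2−2 = 0
  …
n=58: ⌊2183/717⌋−⌊2146/717⌋ = 3−2 = 1  ← one
n=59: ⌊2220/717⌋−⌊2183/717⌋ = 3−3 = 0
n=60: ⌊2257/717⌋−⌊2220/717⌋ = 3−3 = 0
  …
n=77: ⌊2886/717⌋−⌊2849/717⌋ = 4−3 = 1  ← one
n=78: ⌊2923/717⌋−⌊2886/717⌋ = 4−4 = 0
n=79: ⌊2960/717⌋−⌊2923/717⌋ = 4−4 = 0
  …
n=96: ⌊3589/717⌋−⌊3552/717⌋ = 5−4 = 1  ← one
n=97: ⌊3626/717⌋−⌊3589/717⌋ = 5−5 = 0
n=98: ⌊3663/717⌋−⌊3626/717⌋ = 5−5 = 0
  …
n=116: ⌊4329/717⌋−⌊4292/717⌋ = 6−5 = 1  ← one
n=117: ⌊4366/717⌋−⌊4329/717⌋ = 6−6 = 0
n=118: ⌊4403/717⌋−⌊4366/717⌋ = 6−6 = 0
  …
n=135: ⌊5032/717⌋−⌊4995/717⌋ = 7−6 = 1  ← one
n=136: ⌊5069/717⌋−⌊5032/717⌋ = 7−7 = 0
n=137: ⌊5106/717⌋−⌊5069/717⌋ = 7−7 = 0
  …
n=155: ⌊5772/717⌋−⌊5735/717⌋ = 8−7 = 1  ← one
n=156: ⌊5809/717⌋−⌊5772/717⌋ = 8−8 = 0
n=157: ⌊5846/717⌋−⌊5809/717⌋ = 8−8 = 0
  …
n=174: ⌊6475/717⌋−⌊6438/717⌋ = 9−8 = 1  ← one
n=175: ⌊6512/717⌋−⌊6475/717⌋ = 9−9 = 0
n=176: ⌊6549/717⌋−⌊6512/717⌋ = 9−9 = 0
  …
n=193: ⌊7178/717⌋−⌊7141/717⌋ = 10−9 = 1  ← one
n=194: ⌊7215/717⌋−⌊7178/717⌋ = 10−10 = 0
n=195: ⌊7252/717⌋−⌊7215/717⌋ = 10−10 = 0
  …
n=213: ⌊7918/717⌋−⌊7881/717⌋ = 11−10 = 1  ← one
positions of the first 11 ones: 19 38 58 77 96 116 135 155 174 193 213


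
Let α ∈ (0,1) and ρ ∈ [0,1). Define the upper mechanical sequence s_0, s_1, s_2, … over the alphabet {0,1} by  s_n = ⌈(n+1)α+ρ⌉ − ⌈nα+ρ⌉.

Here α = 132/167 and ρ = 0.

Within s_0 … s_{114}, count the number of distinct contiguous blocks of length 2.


t_n = ⌈(n·132)/167⌉ for n = 0 … 115:
  n=0…9: ⌈0/167⌉=0 ⌈132/167⌉=1 ⌈264/167⌉=2 ⌈396/167⌉=3 ⌈528/167⌉=4 ⌈660/167⌉=4 ⌈792/167⌉=5 ⌈924/167⌉=6 ⌈1056/167⌉=7 ⌈1188/167⌉=8
  n=10…19: ⌈1320/167⌉=8 ⌈1452/167⌉=9 ⌈1584/167⌉=10 ⌈1716/167⌉=11 ⌈1848/167⌉=12 ⌈1980/167⌉=12 ⌈2112/167⌉=13 ⌈2244/167⌉=14 ⌈2376/167⌉=15 ⌈2508/167⌉=16
  n=20…29: ⌈2640/167⌉=16 ⌈2772/167⌉=17 ⌈2904/167⌉=18 ⌈3036/167⌉=19 ⌈3168/167⌉=19 ⌈3300/167⌉=20 ⌈3432/167⌉=21 ⌈3564/167⌉=22 ⌈3696/167⌉=23 ⌈3828/167⌉=23
  n=30…39: ⌈3960/167⌉=24 ⌈4092/167⌉=25 ⌈4224/167⌉=26 ⌈4356/167⌉=27 ⌈4488/167⌉=27 ⌈4620/167⌉=28 ⌈4752/167⌉=29 ⌈4884/167⌉=30 ⌈5016/167⌉=31 ⌈5148/167⌉=31
  n=40…49: ⌈5280/167⌉=32 ⌈5412/167⌉=33 ⌈5544/167⌉=34 ⌈5676/167⌉=34 ⌈5808/167⌉=35 ⌈5940/167⌉=36 ⌈6072/167⌉=37 ⌈6204/167⌉=38 ⌈6336/167⌉=38 ⌈6468/167⌉=39
  n=50…59: ⌈6600/167⌉=40 ⌈6732/167⌉=41 ⌈6864/167⌉=42 ⌈6996/167⌉=42 ⌈7128/167⌉=43 ⌈7260/167⌉=44 ⌈7392/167⌉=45 ⌈7524/167⌉=46 ⌈7656/167⌉=46 ⌈7788/167⌉=47
  n=60…69: ⌈7920/167⌉=48 ⌈8052/167⌉=49 ⌈8184/167⌉=50 ⌈8316/167⌉=50 ⌈8448/167⌉=51 ⌈8580/167⌉=52 ⌈8712/167⌉=53 ⌈8844/167⌉=53 ⌈8976/167⌉=54 ⌈9108/167⌉=55
  n=70…79: ⌈9240/167⌉=56 ⌈9372/167⌉=57 ⌈9504/167⌉=57 ⌈9636/167⌉=58 ⌈9768/167⌉=59 ⌈9900/167⌉=60 ⌈10032/167⌉=61 ⌈10164/167⌉=61 ⌈10296/167⌉=62 ⌈10428/167⌉=63
  n=80…89: ⌈10560/167⌉=64 ⌈10692/167⌉=65 ⌈10824/167⌉=65 ⌈10956/167⌉=66 ⌈11088/167⌉=67 ⌈11220/167⌉=68 ⌈11352/167⌉=68 ⌈11484/167⌉=69 ⌈11616/167⌉=70 ⌈11748/167⌉=71
  n=90…99: ⌈11880/167⌉=72 ⌈12012/167⌉=72 ⌈12144/167⌉=73 ⌈12276/167⌉=74 ⌈12408/167⌉=75 ⌈12540/167⌉=76 ⌈12672/167⌉=76 ⌈12804/167⌉=77 ⌈12936/167⌉=78 ⌈13068/167⌉=79
  n=100…109: ⌈13200/167⌉=80 ⌈13332/167⌉=80 ⌈13464/167⌉=81 ⌈13596/167⌉=82 ⌈13728/167⌉=83 ⌈13860/167⌉=83 ⌈13992/167⌉=84 ⌈14124/167⌉=85 ⌈14256/167⌉=86 ⌈14388/167⌉=87
  n=110…115: ⌈14520/167⌉=87 ⌈14652/167⌉=88 ⌈14784/167⌉=89 ⌈14916/167⌉=90 ⌈15048/167⌉=91 ⌈15180/167⌉=91
s_n = t_(n+1) − t_n for n = 0 … 114 gives
prefix = 1111011110111101111011101111011110111101110111101111011110111101110111101111011110111011110111101111011101111011110
slide a length-2 window over [0..1] … [113..114] (114 windows); first occurrence of each distinct factor:
  [  0..  1] 11
  [  3..  4] 10
  [  4..  5] 01
  (the other 111 windows repeat one of these)
distinct factors: {01, 10, 11}
count = 3  (Sturmian bound for length 2 is 3)

3


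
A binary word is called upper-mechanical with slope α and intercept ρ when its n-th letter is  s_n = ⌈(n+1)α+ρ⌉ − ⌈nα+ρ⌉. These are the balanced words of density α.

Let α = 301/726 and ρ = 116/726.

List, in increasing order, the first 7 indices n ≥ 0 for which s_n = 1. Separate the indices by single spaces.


2 4 6 9 11 14 16

n=0: ⌈417/726⌉−⌈116/726⌉ = 1−1 = 0
n=1: ⌈718/726⌉−⌈417/726⌉ = 1−1 = 0
n=2: ⌈1019/726⌉−⌈718/726⌉ = 2−1 = 1  ← one
n=3: ⌈1320/726⌉−⌈1019/726⌉ = 2−2 = 0
n=4: ⌈1621/726⌉−⌈1320/726⌉ = 3−2 = 1  ← one
n=5: ⌈1922/726⌉−⌈1621/726⌉ = 3−3 = 0
n=6: ⌈2223/726⌉−⌈1922/726⌉ = 4−3 = 1  ← one
n=7: ⌈2524/726⌉−⌈2223/726⌉ = 4−4 = 0
n=8: ⌈2825/726⌉−⌈2524/726⌉ = 4−4 = 0
n=9: ⌈3126/726⌉−⌈2825/726⌉ = 5−4 = 1  ← one
n=10: ⌈3427/726⌉−⌈3126/726⌉ = 5−5 = 0
n=11: ⌈3728/726⌉−⌈3427/726⌉ = 6−5 = 1  ← one
n=12: ⌈4029/726⌉−⌈3728/726⌉ = 6−6 = 0
n=13: ⌈4330/726⌉−⌈4029/726⌉ = 6−6 = 0
n=14: ⌈4631/726⌉−⌈4330/726⌉ = 7−6 = 1  ← one
n=15: ⌈4932/726⌉−⌈4631/726⌉ = 7−7 = 0
n=16: ⌈5233/726⌉−⌈4932/726⌉ = 8−7 = 1  ← one
positions of the first 7 ones: 2 4 6 9 11 14 16


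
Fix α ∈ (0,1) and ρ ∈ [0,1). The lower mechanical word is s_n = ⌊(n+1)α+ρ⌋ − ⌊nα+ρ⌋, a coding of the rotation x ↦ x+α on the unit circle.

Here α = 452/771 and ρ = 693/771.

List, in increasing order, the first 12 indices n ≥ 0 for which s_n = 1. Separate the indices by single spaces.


n=0: ⌊1145/771⌋−⌊693/771⌋ = 1−0 = 1  ← one
n=1: ⌊1597/771⌋−⌊1145/771⌋ = 2−1 = 1  ← one
n=2: ⌊2049/771⌋−⌊1597/771⌋ = 2−2 = 0
n=3: ⌊2501/771⌋−⌊2049/771⌋ = 3−2 = 1  ← one
n=4: ⌊2953/771⌋−⌊2501/771⌋ = 3−3 = 0
n=5: ⌊3405/771⌋−⌊2953/771⌋ = 4−3 = 1  ← one
n=6: ⌊3857/771⌋−⌊3405/771⌋ = 5−4 = 1  ← one
n=7: ⌊4309/771⌋−⌊3857/771⌋ = 5−5 = 0
n=8: ⌊4761/771⌋−⌊4309/771⌋ = 6−5 = 1  ← one
n=9: ⌊5213/771⌋−⌊4761/771⌋ = 6−6 = 0
n=10: ⌊5665/771⌋−⌊5213/771⌋ = 7−6 = 1  ← one
n=11: ⌊6117/771⌋−⌊5665/771⌋ = 7−7 = 0
n=12: ⌊6569/771⌋−⌊6117/771⌋ = 8−7 = 1  ← one
n=13: ⌊7021/771⌋−⌊6569/771⌋ = 9−8 = 1  ← one
n=14: ⌊7473/771⌋−⌊7021/771⌋ = 9−9 = 0
n=15: ⌊7925/771⌋−⌊7473/771⌋ = 10−9 = 1  ← one
n=16: ⌊8377/771⌋−⌊7925/771⌋ = 10−10 = 0
n=17: ⌊8829/771⌋−⌊8377/771⌋ = 11−10 = 1  ← one
n=18: ⌊9281/771⌋−⌊8829/771⌋ = 12−11 = 1  ← one
positions of the first 12 ones: 0 1 3 5 6 8 10 12 13 15 17 18

0 1 3 5 6 8 10 12 13 15 17 18


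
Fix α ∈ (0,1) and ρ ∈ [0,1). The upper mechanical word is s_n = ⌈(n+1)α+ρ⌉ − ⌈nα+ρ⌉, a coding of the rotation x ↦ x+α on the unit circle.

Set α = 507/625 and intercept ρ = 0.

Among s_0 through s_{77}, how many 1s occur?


#1s = Σ_{n=0}^{77} s_n = Σ_{n=0}^{77} (⌈(n+1)α+ρ⌉ − ⌈nα+ρ⌉)
the sum telescopes: every ⌈nα+ρ⌉ with 0 < n < 78 appears once with + and once with −, leaving ⌈78α+ρ⌉ − ⌈0·α+ρ⌉
78α + ρ = (78·507) / 625 = 39546/625
ρ = 0/625
⌈39546/625⌉ = 64,  ⌈0/625⌉ = 0
#1s = 64 − 0 = 64

64


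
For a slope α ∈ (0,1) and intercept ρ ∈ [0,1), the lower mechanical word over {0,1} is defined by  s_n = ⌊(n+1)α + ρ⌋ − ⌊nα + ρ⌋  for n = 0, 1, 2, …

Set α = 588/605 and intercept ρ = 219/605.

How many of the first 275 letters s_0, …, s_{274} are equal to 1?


267

#1s = Σ_{n=0}^{274} s_n = Σ_{n=0}^{274} (⌊(n+1)α+ρ⌋ − ⌊nα+ρ⌋)
the sum telescopes: every ⌊nα+ρ⌋ with 0 < n < 275 appears once with + and once with −, leaving ⌊275α+ρ⌋ − ⌊0·α+ρ⌋
275α + ρ = (275·588 + 219) / 605 = 161919/605
ρ = 219/605
⌊161919/605⌋ = 267,  ⌊219/605⌋ = 0
#1s = 267 − 0 = 267


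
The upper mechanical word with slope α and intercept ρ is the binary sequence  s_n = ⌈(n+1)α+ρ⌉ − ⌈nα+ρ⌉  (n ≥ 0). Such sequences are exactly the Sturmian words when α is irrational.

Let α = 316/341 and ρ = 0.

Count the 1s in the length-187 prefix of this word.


#1s = Σ_{n=0}^{186} s_n = Σ_{n=0}^{186} (⌈(n+1)α+ρ⌉ − ⌈nα+ρ⌉)
the sum telescopes: every ⌈nα+ρ⌉ with 0 < n < 187 appears once with + and once with −, leaving ⌈187α+ρ⌉ − ⌈0·α+ρ⌉
187α + ρ = (187·316) / 341 = 59092/341
ρ = 0/341
⌈59092/341⌉ = 174,  ⌈0/341⌉ = 0
#1s = 174 − 0 = 174

174


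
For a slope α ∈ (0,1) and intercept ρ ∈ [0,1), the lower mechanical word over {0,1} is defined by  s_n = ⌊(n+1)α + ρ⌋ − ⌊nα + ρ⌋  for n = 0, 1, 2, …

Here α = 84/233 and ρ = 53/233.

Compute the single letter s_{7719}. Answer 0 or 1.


(n+1)α + ρ = (7720·84 + 53) / 233 = 648533/233
nα + ρ     = (7719·84 + 53) / 233 = 648449/233
⌊648533/233⌋ = 2783,  ⌊648449/233⌋ = 2783
s_{7719} = 2783 − 2783 = 0

0


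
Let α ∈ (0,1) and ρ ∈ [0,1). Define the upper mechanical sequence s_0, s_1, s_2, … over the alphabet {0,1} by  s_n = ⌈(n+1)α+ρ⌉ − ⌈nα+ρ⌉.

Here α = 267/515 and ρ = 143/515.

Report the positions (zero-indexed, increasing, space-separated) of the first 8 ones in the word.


n=0: ⌈410/515⌉−⌈143/515⌉ = 1−1 = 0
n=1: ⌈677/515⌉−⌈410/515⌉ = 2−1 = 1  ← one
n=2: ⌈944/515⌉−⌈677/515⌉ = 2−2 = 0
n=3: ⌈1211/515⌉−⌈944/515⌉ = 3−2 = 1  ← one
n=4: ⌈1478/515⌉−⌈1211/515⌉ = 3−3 = 0
n=5: ⌈1745/515⌉−⌈1478/515⌉ = 4−3 = 1  ← one
n=6: ⌈2012/515⌉−⌈1745/515⌉ = 4−4 = 0
n=7: ⌈2279/515⌉−⌈2012/515⌉ = 5−4 = 1  ← one
n=8: ⌈2546/515⌉−⌈2279/515⌉ = 5−5 = 0
n=9: ⌈2813/515⌉−⌈2546/515⌉ = 6−5 = 1  ← one
n=10: ⌈3080/515⌉−⌈2813/515⌉ = 6−6 = 0
n=11: ⌈3347/515⌉−⌈3080/515⌉ = 7−6 = 1  ← one
n=12: ⌈3614/515⌉−⌈3347/515⌉ = 8−7 = 1  ← one
n=13: ⌈3881/515⌉−⌈3614/515⌉ = 8−8 = 0
n=14: ⌈4148/515⌉−⌈3881/515⌉ = 9−8 = 1  ← one
positions of the first 8 ones: 1 3 5 7 9 11 12 14

1 3 5 7 9 11 12 14


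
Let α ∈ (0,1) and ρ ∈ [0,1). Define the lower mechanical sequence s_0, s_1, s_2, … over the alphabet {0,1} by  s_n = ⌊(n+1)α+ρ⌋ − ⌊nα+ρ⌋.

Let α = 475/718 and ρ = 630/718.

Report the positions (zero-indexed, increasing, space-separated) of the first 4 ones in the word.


n=0: ⌊1105/718⌋−⌊630/718⌋ = 1−0 = 1  ← one
n=1: ⌊1580/718⌋−⌊1105/718⌋ = 2−1 = 1  ← one
n=2: ⌊2055/718⌋−⌊1580/718⌋ = 2−2 = 0
n=3: ⌊2530/718⌋−⌊2055/718⌋ = 3−2 = 1  ← one
n=4: ⌊3005/718⌋−⌊2530/718⌋ = 4−3 = 1  ← one
positions of the first 4 ones: 0 1 3 4

0 1 3 4


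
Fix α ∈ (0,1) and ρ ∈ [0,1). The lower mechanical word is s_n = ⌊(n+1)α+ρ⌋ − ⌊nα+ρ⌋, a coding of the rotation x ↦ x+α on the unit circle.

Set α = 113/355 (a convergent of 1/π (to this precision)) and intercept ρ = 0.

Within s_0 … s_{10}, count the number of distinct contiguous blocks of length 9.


t_n = ⌊(n·113)/355⌋ for n = 0 … 11:
  n=0…9: ⌊0/355⌋=0 ⌊113/355⌋=0 ⌊226/355⌋=0 ⌊339/355⌋=0 ⌊452/355⌋=1 ⌊565/355⌋=1 ⌊678/355⌋=1 ⌊791/355⌋=2 ⌊904/355⌋=2 ⌊1017/355⌋=2
  n=10…11: ⌊1130/355⌋=3 ⌊1243/355⌋=3
s_n = t_(n+1) − t_n for n = 0 … 10 gives
prefix = 00010010010
slide a length-9 window over [0..8] … [2..10] (3 windows); first occurrence of each distinct factor:
  [  0..  8] 000100100
  [  1..  9] 001001001
  [  2.. 10] 010010010
distinct factors: {000100100, 001001001, 010010010}
count = 3  (Sturmian bound for length 9 is 10)

3


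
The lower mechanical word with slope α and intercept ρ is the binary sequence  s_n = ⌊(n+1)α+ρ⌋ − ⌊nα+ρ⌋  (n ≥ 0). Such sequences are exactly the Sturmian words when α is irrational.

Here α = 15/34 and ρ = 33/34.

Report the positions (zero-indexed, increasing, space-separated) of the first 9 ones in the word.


n=0: ⌊48/34⌋−⌊33/34⌋ = 1−0 = 1  ← one
n=1: ⌊63/34⌋−⌊48/34⌋ = 1−1 = 0
n=2: ⌊78/34⌋−⌊63/34⌋ = 2−1 = 1  ← one
n=3: ⌊93/34⌋−⌊78/34⌋ = 2−2 = 0
n=4: ⌊108/34⌋−⌊93/34⌋ = 3−2 = 1  ← one
n=5: ⌊123/34⌋−⌊108/34⌋ = 3−3 = 0
n=6: ⌊138/34⌋−⌊123/34⌋ = 4−3 = 1  ← one
n=7: ⌊153/34⌋−⌊138/34⌋ = 4−4 = 0
n=8: ⌊168/34⌋−⌊153/34⌋ = 4−4 = 0
n=9: ⌊183/34⌋−⌊168/34⌋ = 5−4 = 1  ← one
n=10: ⌊198/34⌋−⌊183/34⌋ = 5−5 = 0
n=11: ⌊213/34⌋−⌊198/34⌋ = 6−5 = 1  ← one
n=12: ⌊228/34⌋−⌊213/34⌋ = 6−6 = 0
n=13: ⌊243/34⌋−⌊228/34⌋ = 7−6 = 1  ← one
n=14: ⌊258/34⌋−⌊243/34⌋ = 7−7 = 0
n=15: ⌊273/34⌋−⌊258/34⌋ = 8−7 = 1  ← one
n=16: ⌊288/34⌋−⌊273/34⌋ = 8−8 = 0
n=17: ⌊303/34⌋−⌊288/34⌋ = 8−8 = 0
n=18: ⌊318/34⌋−⌊303/34⌋ = 9−8 = 1  ← one
positions of the first 9 ones: 0 2 4 6 9 11 13 15 18

0 2 4 6 9 11 13 15 18


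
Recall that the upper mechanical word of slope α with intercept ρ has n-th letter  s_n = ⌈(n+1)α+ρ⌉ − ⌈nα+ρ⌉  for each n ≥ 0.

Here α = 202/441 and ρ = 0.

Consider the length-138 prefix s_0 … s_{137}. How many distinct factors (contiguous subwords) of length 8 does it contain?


t_n = ⌈(n·202)/441⌉ for n = 0 … 138:
  n=0…9: ⌈0/441⌉=0 ⌈202/441⌉=1 ⌈404/441⌉=1 ⌈606/441⌉=2 ⌈808/441⌉=2 ⌈1010/441⌉=3 ⌈1212/441⌉=3 ⌈1414/441⌉=4 ⌈1616/441⌉=4 ⌈1818/441⌉=5
  n=10…19: ⌈2020/441⌉=5 ⌈2222/441⌉=6 ⌈2424/441⌉=6 ⌈2626/441⌉=6 ⌈2828/441⌉=7 ⌈3030/441⌉=7 ⌈3232/441⌉=8 ⌈3434/441⌉=8 ⌈3636/441⌉=9 ⌈3838/441⌉=9
  n=20…29: ⌈4040/441⌉=10 ⌈4242/441⌉=10 ⌈4444/441⌉=11 ⌈4646/441⌉=11 ⌈4848/441⌉=11 ⌈5050/441⌉=12 ⌈5252/441⌉=12 ⌈5454/441⌉=13 ⌈5656/441⌉=13 ⌈5858/441⌉=14
  n=30…39: ⌈6060/441⌉=14 ⌈6262/441⌉=15 ⌈6464/441⌉=15 ⌈6666/441⌉=16 ⌈6868/441⌉=16 ⌈7070/441⌉=17 ⌈7272/441⌉=17 ⌈7474/441⌉=17 ⌈7676/441⌉=18 ⌈7878/441⌉=18
  n=40…49: ⌈8080/441⌉=19 ⌈8282/441⌉=19 ⌈8484/441⌉=20 ⌈8686/441⌉=20 ⌈8888/441⌉=21 ⌈9090/441⌉=21 ⌈9292/441⌉=22 ⌈9494/441⌉=22 ⌈9696/441⌉=22 ⌈9898/441⌉=23
  n=50…59: ⌈10100/441⌉=23 ⌈10302/441⌉=24 ⌈10504/441⌉=24 ⌈10706/441⌉=25 ⌈10908/441⌉=25 ⌈11110/441⌉=26 ⌈11312/441⌉=26 ⌈11514/441⌉=27 ⌈11716/441⌉=27 ⌈11918/441⌉=28
  n=60…69: ⌈12120/441⌉=28 ⌈12322/441⌉=28 ⌈12524/441⌉=29 ⌈12726/441⌉=29 ⌈12928/441⌉=30 ⌈13130/441⌉=30 ⌈13332/441⌉=31 ⌈13534/441⌉=31 ⌈13736/441⌉=32 ⌈13938/441⌉=32
  n=70…79: ⌈14140/441⌉=33 ⌈14342/441⌉=33 ⌈14544/441⌉=33 ⌈14746/441⌉=34 ⌈14948/441⌉=34 ⌈15150/441⌉=35 ⌈15352/441⌉=35 ⌈15554/441⌉=36 ⌈15756/441⌉=36 ⌈15958/441⌉=37
  n=80…89: ⌈16160/441⌉=37 ⌈16362/441⌉=38 ⌈16564/441⌉=38 ⌈16766/441⌉=39 ⌈16968/441⌉=39 ⌈17170/441⌉=39 ⌈17372/441⌉=40 ⌈17574/441⌉=40 ⌈17776/441⌉=41 ⌈17978/441⌉=41
  n=90…99: ⌈18180/441⌉=42 ⌈18382/441⌉=42 ⌈18584/441⌉=43 ⌈18786/441⌉=43 ⌈18988/441⌉=44 ⌈19190/441⌉=44 ⌈19392/441⌉=44 ⌈19594/441⌉=45 ⌈19796/441⌉=45 ⌈19998/441⌉=46
  n=100…109: ⌈20200/441⌉=46 ⌈20402/441⌉=47 ⌈20604/441⌉=47 ⌈20806/441⌉=48 ⌈21008/441⌉=48 ⌈21210/441⌉=49 ⌈21412/441⌉=49 ⌈21614/441⌉=50 ⌈21816/441⌉=50 ⌈22018/441⌉=50
  n=110…119: ⌈22220/441⌉=51 ⌈22422/441⌉=51 ⌈22624/441⌉=52 ⌈22826/441⌉=52 ⌈23028/441⌉=53 ⌈23230/441⌉=53 ⌈23432/441⌉=54 ⌈23634/441⌉=54 ⌈23836/441⌉=55 ⌈24038/441⌉=55
  n=120…129: ⌈24240/441⌉=55 ⌈24442/441⌉=56 ⌈24644/441⌉=56 ⌈24846/441⌉=57 ⌈25048/441⌉=57 ⌈25250/441⌉=58 ⌈25452/441⌉=58 ⌈25654/441⌉=59 ⌈25856/441⌉=59 ⌈26058/441⌉=60
  n=130…138: ⌈26260/441⌉=60 ⌈26462/441⌉=61 ⌈26664/441⌉=61 ⌈26866/441⌉=61 ⌈27068/441⌉=62 ⌈27270/441⌉=62 ⌈27472/441⌉=63 ⌈27674/441⌉=63 ⌈27876/441⌉=64
s_n = t_(n+1) − t_n for n = 0 … 137 gives
prefix = 101010101010010101010100101010101010010101010100101010101010010101010100101010101010010101010100101010101010010101010100101010101010010101
slide a length-8 window over [0..7] … [130..137] (131 windows); first occurrence of each distinct factor:
  [  0..  7] 10101010
  [  1..  8] 01010101
  [  5.. 12] 01010100
  [  6.. 13] 10101001
  [  7.. 14] 01010010
  [  8.. 15] 10100101
  [  9.. 16] 01001010
  [ 10.. 17] 10010101
  [ 11.. 18] 00101010
  (the other 122 windows repeat one of these)
distinct factors: {00101010, 01001010, 01010010, 01010100, 01010101, 10010101, 10100101, 10101001, 10101010}
count = 9  (Sturmian bound for length 8 is 9)

9


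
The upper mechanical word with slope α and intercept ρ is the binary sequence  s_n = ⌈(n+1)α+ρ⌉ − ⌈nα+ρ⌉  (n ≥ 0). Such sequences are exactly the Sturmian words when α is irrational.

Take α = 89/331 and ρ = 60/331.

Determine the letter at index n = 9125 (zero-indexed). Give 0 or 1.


0

(n+1)α + ρ = (9126·89 + 60) / 331 = 812274/331
nα + ρ     = (9125·89 + 60) / 331 = 812185/331
⌈812274/331⌉ = 2454,  ⌈812185/331⌉ = 2454
s_{9125} = 2454 − 2454 = 0


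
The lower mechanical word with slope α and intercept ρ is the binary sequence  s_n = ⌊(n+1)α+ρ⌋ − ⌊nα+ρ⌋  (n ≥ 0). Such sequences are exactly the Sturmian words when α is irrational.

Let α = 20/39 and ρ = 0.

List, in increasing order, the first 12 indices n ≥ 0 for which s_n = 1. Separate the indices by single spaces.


n=0: ⌊20/39⌋−⌊0/39⌋ = 0−0 = 0
n=1: ⌊40/39⌋−⌊20/39⌋ = 1−0 = 1  ← one
n=2: ⌊60/39⌋−⌊40/39⌋ = 1−1 = 0
n=3: ⌊80/39⌋−⌊60/39⌋ = 2−1 = 1  ← one
n=4: ⌊100/39⌋−⌊80/39⌋ = 2−2 = 0
n=5: ⌊120/39⌋−⌊100/39⌋ = 3−2 = 1  ← one
n=6: ⌊140/39⌋−⌊120/39⌋ = 3−3 = 0
n=7: ⌊160/39⌋−⌊140/39⌋ = 4−3 = 1  ← one
n=8: ⌊180/39⌋−⌊160/39⌋ = 4−4 = 0
n=9: ⌊200/39⌋−⌊180/39⌋ = 5−4 = 1  ← one
n=10: ⌊220/39⌋−⌊200/39⌋ = 5−5 = 0
n=11: ⌊240/39⌋−⌊220/39⌋ = 6−5 = 1  ← one
n=12: ⌊260/39⌋−⌊240/39⌋ = 6−6 = 0
n=13: ⌊280/39⌋−⌊260/39⌋ = 7−6 = 1  ← one
n=14: ⌊300/39⌋−⌊280/39⌋ = 7−7 = 0
n=15: ⌊320/39⌋−⌊300/39⌋ = 8−7 = 1  ← one
n=16: ⌊340/39⌋−⌊320/39⌋ = 8−8 = 0
n=17: ⌊360/39⌋−⌊340/39⌋ = 9−8 = 1  ← one
n=18: ⌊380/39⌋−⌊360/39⌋ = 9−9 = 0
n=19: ⌊400/39⌋−⌊380/39⌋ = 10−9 = 1  ← one
n=20: ⌊420/39⌋−⌊400/39⌋ = 10−10 = 0
n=21: ⌊440/39⌋−⌊420/39⌋ = 11−10 = 1  ← one
n=22: ⌊460/39⌋−⌊440/39⌋ = 11−11 = 0
n=23: ⌊480/39⌋−⌊460/39⌋ = 12−11 = 1  ← one
positions of the first 12 ones: 1 3 5 7 9 11 13 15 17 19 21 23

1 3 5 7 9 11 13 15 17 19 21 23


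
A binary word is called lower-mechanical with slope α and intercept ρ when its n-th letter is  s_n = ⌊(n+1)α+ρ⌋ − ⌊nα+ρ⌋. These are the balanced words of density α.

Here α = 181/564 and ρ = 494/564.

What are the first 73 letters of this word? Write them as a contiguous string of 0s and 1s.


1001001001001001000100100100100100100100100010010010010010010010010010001

n=0: ⌊(1·181+494)/564⌋ − ⌊(0·181+494)/564⌋ = ⌊675/564⌋ − ⌊494/564⌋ = 1 − 0 = 1
n=1: ⌊(2·181+494)/564⌋ − ⌊(1·181+494)/564⌋ = ⌊856/564⌋ − ⌊675/564⌋ = 1 − 1 = 0
n=2: ⌊(3·181+494)/564⌋ − ⌊(2·181+494)/564⌋ = ⌊1037/564⌋ − ⌊856/564⌋ = 1 − 1 = 0
n=3: ⌊(4·181+494)/564⌋ − ⌊(3·181+494)/564⌋ = ⌊1218/564⌋ − ⌊1037/564⌋ = 2 − 1 = 1
n=4: ⌊(5·181+494)/564⌋ − ⌊(4·181+494)/564⌋ = ⌊1399/564⌋ − ⌊1218/564⌋ = 2 − 2 = 0
n=5: ⌊(6·181+494)/564⌋ − ⌊(5·181+494)/564⌋ = ⌊1580/564⌋ − ⌊1399/564⌋ = 2 − 2 = 0
n=6: ⌊(7·181+494)/564⌋ − ⌊(6·181+494)/564⌋ = ⌊1761/564⌋ − ⌊1580/564⌋ = 3 − 2 = 1
n=7: ⌊(8·181+494)/564⌋ − ⌊(7·181+494)/564⌋ = ⌊1942/564⌋ − ⌊1761/564⌋ = 3 − 3 = 0
n=8: ⌊(9·181+494)/564⌋ − ⌊(8·181+494)/564⌋ = ⌊2123/564⌋ − ⌊1942/564⌋ = 3 − 3 = 0
n=9: ⌊(10·181+494)/564⌋ − ⌊(9·181+494)/564⌋ = ⌊2304/564⌋ − ⌊2123/564⌋ = 4 − 3 = 1
n=10: ⌊(11·181+494)/564⌋ − ⌊(10·181+494)/564⌋ = ⌊2485/564⌋ − ⌊2304/564⌋ = 4 − 4 = 0
n=11: ⌊(12·181+494)/564⌋ − ⌊(11·181+494)/564⌋ = ⌊2666/564⌋ − ⌊2485/564⌋ = 4 − 4 = 0
n=12: ⌊(13·181+494)/564⌋ − ⌊(12·181+494)/564⌋ = ⌊2847/564⌋ − ⌊2666/564⌋ = 5 − 4 = 1
n=13: ⌊(14·181+494)/564⌋ − ⌊(13·181+494)/564⌋ = ⌊3028/564⌋ − ⌊2847/564⌋ = 5 − 5 = 0
n=14: ⌊(15·181+494)/564⌋ − ⌊(14·181+494)/564⌋ = ⌊3209/564⌋ − ⌊3028/564⌋ = 5 − 5 = 0
n=15: ⌊(16·181+494)/564⌋ − ⌊(15·181+494)/564⌋ = ⌊3390/564⌋ − ⌊3209/564⌋ = 6 − 5 = 1
n=16: ⌊(17·181+494)/564⌋ − ⌊(16·181+494)/564⌋ = ⌊3571/564⌋ − ⌊3390/564⌋ = 6 − 6 = 0
n=17: ⌊(18·181+494)/564⌋ − ⌊(17·181+494)/564⌋ = ⌊3752/564⌋ − ⌊3571/564⌋ = 6 − 6 = 0
n=18: ⌊(19·181+494)/564⌋ − ⌊(18·181+494)/564⌋ = ⌊3933/564⌋ − ⌊3752/564⌋ = 6 − 6 = 0
n=19: ⌊(20·181+494)/564⌋ − ⌊(19·181+494)/564⌋ = ⌊4114/564⌋ − ⌊3933/564⌋ = 7 − 6 = 1
n=20: ⌊(21·181+494)/564⌋ − ⌊(20·181+494)/564⌋ = ⌊4295/564⌋ − ⌊4114/564⌋ = 7 − 7 = 0
n=21: ⌊(22·181+494)/564⌋ − ⌊(21·181+494)/564⌋ = ⌊4476/564⌋ − ⌊4295/564⌋ = 7 − 7 = 0
n=22: ⌊(23·181+494)/564⌋ − ⌊(22·181+494)/564⌋ = ⌊4657/564⌋ − ⌊4476/564⌋ = 8 − 7 = 1
n=23: ⌊(24·181+494)/564⌋ − ⌊(23·181+494)/564⌋ = ⌊4838/564⌋ − ⌊4657/564⌋ = 8 − 8 = 0
n=24: ⌊(25·181+494)/564⌋ − ⌊(24·181+494)/564⌋ = ⌊5019/564⌋ − ⌊4838/564⌋ = 8 − 8 = 0
n=25: ⌊(26·181+494)/564⌋ − ⌊(25·181+494)/564⌋ = ⌊5200/564⌋ − ⌊5019/564⌋ = 9 − 8 = 1
n=26: ⌊(27·181+494)/564⌋ − ⌊(26·181+494)/564⌋ = ⌊5381/564⌋ − ⌊5200/564⌋ = 9 − 9 = 0
n=27: ⌊(28·181+494)/564⌋ − ⌊(27·181+494)/564⌋ = ⌊5562/564⌋ − ⌊5381/564⌋ = 9 − 9 = 0
n=28: ⌊(29·181+494)/564⌋ − ⌊(28·181+494)/564⌋ = ⌊5743/564⌋ − ⌊5562/564⌋ = 10 − 9 = 1
n=29: ⌊(30·181+494)/564⌋ − ⌊(29·181+494)/564⌋ = ⌊5924/564⌋ − ⌊5743/564⌋ = 10 − 10 = 0
n=30: ⌊(31·181+494)/564⌋ − ⌊(30·181+494)/564⌋ = ⌊6105/564⌋ − ⌊5924/564⌋ = 10 − 10 = 0
n=31: ⌊(32·181+494)/564⌋ − ⌊(31·181+494)/564⌋ = ⌊6286/564⌋ − ⌊6105/564⌋ = 11 − 10 = 1
n=32: ⌊(33·181+494)/564⌋ − ⌊(32·181+494)/564⌋ = ⌊6467/564⌋ − ⌊6286/564⌋ = 11 − 11 = 0
n=33: ⌊(34·181+494)/564⌋ − ⌊(33·181+494)/564⌋ = ⌊6648/564⌋ − ⌊6467/564⌋ = 11 − 11 = 0
n=34: ⌊(35·181+494)/564⌋ − ⌊(34·181+494)/564⌋ = ⌊6829/564⌋ − ⌊6648/564⌋ = 12 − 11 = 1
n=35: ⌊(36·181+494)/564⌋ − ⌊(35·181+494)/564⌋ = ⌊7010/564⌋ − ⌊6829/564⌋ = 12 − 12 = 0
n=36: ⌊(37·181+494)/564⌋ − ⌊(36·181+494)/564⌋ = ⌊7191/564⌋ − ⌊7010/564⌋ = 12 − 12 = 0
n=37: ⌊(38·181+494)/564⌋ − ⌊(37·181+494)/564⌋ = ⌊7372/564⌋ − ⌊7191/564⌋ = 13 − 12 = 1
n=38: ⌊(39·181+494)/564⌋ − ⌊(38·181+494)/564⌋ = ⌊7553/564⌋ − ⌊7372/564⌋ = 13 − 13 = 0
n=39: ⌊(40·181+494)/564⌋ − ⌊(39·181+494)/564⌋ = ⌊7734/564⌋ − ⌊7553/564⌋ = 13 − 13 = 0
n=40: ⌊(41·181+494)/564⌋ − ⌊(40·181+494)/564⌋ = ⌊7915/564⌋ − ⌊7734/564⌋ = 14 − 13 = 1
n=41: ⌊(42·181+494)/564⌋ − ⌊(41·181+494)/564⌋ = ⌊8096/564⌋ − ⌊7915/564⌋ = 14 − 14 = 0
n=42: ⌊(43·181+494)/564⌋ − ⌊(42·181+494)/564⌋ = ⌊8277/564⌋ − ⌊8096/564⌋ = 14 − 14 = 0
n=43: ⌊(44·181+494)/564⌋ − ⌊(43·181+494)/564⌋ = ⌊8458/564⌋ − ⌊8277/564⌋ = 14 − 14 = 0
n=44: ⌊(45·181+494)/564⌋ − ⌊(44·181+494)/564⌋ = ⌊8639/564⌋ − ⌊8458/564⌋ = 15 − 14 = 1
n=45: ⌊(46·181+494)/564⌋ − ⌊(45·181+494)/564⌋ = ⌊8820/564⌋ − ⌊8639/564⌋ = 15 − 15 = 0
n=46: ⌊(47·181+494)/564⌋ − ⌊(46·181+494)/564⌋ = ⌊9001/564⌋ − ⌊8820/564⌋ = 15 − 15 = 0
n=47: ⌊(48·181+494)/564⌋ − ⌊(47·181+494)/564⌋ = ⌊9182/564⌋ − ⌊9001/564⌋ = 16 − 15 = 1
n=48: ⌊(49·181+494)/564⌋ − ⌊(48·181+494)/564⌋ = ⌊9363/564⌋ − ⌊9182/564⌋ = 16 − 16 = 0
n=49: ⌊(50·181+494)/564⌋ − ⌊(49·181+494)/564⌋ = ⌊9544/564⌋ − ⌊9363/564⌋ = 16 − 16 = 0
n=50: ⌊(51·181+494)/564⌋ − ⌊(50·181+494)/564⌋ = ⌊9725/564⌋ − ⌊9544/564⌋ = 17 − 16 = 1
n=51: ⌊(52·181+494)/564⌋ − ⌊(51·181+494)/564⌋ = ⌊9906/564⌋ − ⌊9725/564⌋ = 17 − 17 = 0
n=52: ⌊(53·181+494)/564⌋ − ⌊(52·181+494)/564⌋ = ⌊10087/564⌋ − ⌊9906/564⌋ = 17 − 17 = 0
n=53: ⌊(54·181+494)/564⌋ − ⌊(53·181+494)/564⌋ = ⌊10268/564⌋ − ⌊10087/564⌋ = 18 − 17 = 1
n=54: ⌊(55·181+494)/564⌋ − ⌊(54·181+494)/564⌋ = ⌊10449/564⌋ − ⌊10268/564⌋ = 18 − 18 = 0
n=55: ⌊(56·181+494)/564⌋ − ⌊(55·181+494)/564⌋ = ⌊10630/564⌋ − ⌊10449/564⌋ = 18 − 18 = 0
n=56: ⌊(57·181+494)/564⌋ − ⌊(56·181+494)/564⌋ = ⌊10811/564⌋ − ⌊10630/564⌋ = 19 − 18 = 1
n=57: ⌊(58·181+494)/564⌋ − ⌊(57·181+494)/564⌋ = ⌊10992/564⌋ − ⌊10811/564⌋ = 19 − 19 = 0
n=58: ⌊(59·181+494)/564⌋ − ⌊(58·181+494)/564⌋ = ⌊11173/564⌋ − ⌊10992/564⌋ = 19 − 19 = 0
n=59: ⌊(60·181+494)/564⌋ − ⌊(59·181+494)/564⌋ = ⌊11354/564⌋ − ⌊11173/564⌋ = 20 − 19 = 1
n=60: ⌊(61·181+494)/564⌋ − ⌊(60·181+494)/564⌋ = ⌊11535/564⌋ − ⌊11354/564⌋ = 20 − 20 = 0
n=61: ⌊(62·181+494)/564⌋ − ⌊(61·181+494)/564⌋ = ⌊11716/564⌋ − ⌊11535/564⌋ = 20 − 20 = 0
n=62: ⌊(63·181+494)/564⌋ − ⌊(62·181+494)/564⌋ = ⌊11897/564⌋ − ⌊11716/564⌋ = 21 − 20 = 1
n=63: ⌊(64·181+494)/564⌋ − ⌊(63·181+494)/564⌋ = ⌊12078/564⌋ − ⌊11897/564⌋ = 21 − 21 = 0
n=64: ⌊(65·181+494)/564⌋ − ⌊(64·181+494)/564⌋ = ⌊12259/564⌋ − ⌊12078/564⌋ = 21 − 21 = 0
n=65: ⌊(66·181+494)/564⌋ − ⌊(65·181+494)/564⌋ = ⌊12440/564⌋ − ⌊12259/564⌋ = 22 − 21 = 1
n=66: ⌊(67·181+494)/564⌋ − ⌊(66·181+494)/564⌋ = ⌊12621/564⌋ − ⌊12440/564⌋ = 22 − 22 = 0
n=67: ⌊(68·181+494)/564⌋ − ⌊(67·181+494)/564⌋ = ⌊12802/564⌋ − ⌊12621/564⌋ = 22 − 22 = 0
n=68: ⌊(69·181+494)/564⌋ − ⌊(68·181+494)/564⌋ = ⌊12983/564⌋ − ⌊12802/564⌋ = 23 − 22 = 1
n=69: ⌊(70·181+494)/564⌋ − ⌊(69·181+494)/564⌋ = ⌊13164/564⌋ − ⌊12983/564⌋ = 23 − 23 = 0
n=70: ⌊(71·181+494)/564⌋ − ⌊(70·181+494)/564⌋ = ⌊13345/564⌋ − ⌊13164/564⌋ = 23 − 23 = 0
n=71: ⌊(72·181+494)/564⌋ − ⌊(71·181+494)/564⌋ = ⌊13526/564⌋ − ⌊13345/564⌋ = 23 − 23 = 0
n=72: ⌊(73·181+494)/564⌋ − ⌊(72·181+494)/564⌋ = ⌊13707/564⌋ − ⌊13526/564⌋ = 24 − 23 = 1


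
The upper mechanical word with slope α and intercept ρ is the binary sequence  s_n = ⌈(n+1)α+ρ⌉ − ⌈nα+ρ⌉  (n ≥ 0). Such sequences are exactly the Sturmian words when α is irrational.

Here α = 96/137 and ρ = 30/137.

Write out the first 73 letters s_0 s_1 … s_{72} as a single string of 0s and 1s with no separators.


n=0: ⌈(1·96+30)/137⌉ − ⌈(0·96+30)/137⌉ = ⌈126/137⌉ − ⌈30/137⌉ = 1 − 1 = 0
n=1: ⌈(2·96+30)/137⌉ − ⌈(1·96+30)/137⌉ = ⌈222/137⌉ − ⌈126/137⌉ = 2 − 1 = 1
n=2: ⌈(3·96+30)/137⌉ − ⌈(2·96+30)/137⌉ = ⌈318/137⌉ − ⌈222/137⌉ = 3 − 2 = 1
n=3: ⌈(4·96+30)/137⌉ − ⌈(3·96+30)/137⌉ = ⌈414/137⌉ − ⌈318/137⌉ = 4 − 3 = 1
n=4: ⌈(5·96+30)/137⌉ − ⌈(4·96+30)/137⌉ = ⌈510/137⌉ − ⌈414/137⌉ = 4 − 4 = 0
n=5: ⌈(6·96+30)/137⌉ − ⌈(5·96+30)/137⌉ = ⌈606/137⌉ − ⌈510/137⌉ = 5 − 4 = 1
n=6: ⌈(7·96+30)/137⌉ − ⌈(6·96+30)/137⌉ = ⌈702/137⌉ − ⌈606/137⌉ = 6 − 5 = 1
n=7: ⌈(8·96+30)/137⌉ − ⌈(7·96+30)/137⌉ = ⌈798/137⌉ − ⌈702/137⌉ = 6 − 6 = 0
n=8: ⌈(9·96+30)/137⌉ − ⌈(8·96+30)/137⌉ = ⌈894/137⌉ − ⌈798/137⌉ = 7 − 6 = 1
n=9: ⌈(10·96+30)/137⌉ − ⌈(9·96+30)/137⌉ = ⌈990/137⌉ − ⌈894/137⌉ = 8 − 7 = 1
n=10: ⌈(11·96+30)/137⌉ − ⌈(10·96+30)/137⌉ = ⌈1086/137⌉ − ⌈990/137⌉ = 8 − 8 = 0
n=11: ⌈(12·96+30)/137⌉ − ⌈(11·96+30)/137⌉ = ⌈1182/137⌉ − ⌈1086/137⌉ = 9 − 8 = 1
n=12: ⌈(13·96+30)/137⌉ − ⌈(12·96+30)/137⌉ = ⌈1278/137⌉ − ⌈1182/137⌉ = 10 − 9 = 1
n=13: ⌈(14·96+30)/137⌉ − ⌈(13·96+30)/137⌉ = ⌈1374/137⌉ − ⌈1278/137⌉ = 11 − 10 = 1
n=14: ⌈(15·96+30)/137⌉ − ⌈(14·96+30)/137⌉ = ⌈1470/137⌉ − ⌈1374/137⌉ = 11 − 11 = 0
n=15: ⌈(16·96+30)/137⌉ − ⌈(15·96+30)/137⌉ = ⌈1566/137⌉ − ⌈1470/137⌉ = 12 − 11 = 1
n=16: ⌈(17·96+30)/137⌉ − ⌈(16·96+30)/137⌉ = ⌈1662/137⌉ − ⌈1566/137⌉ = 13 − 12 = 1
n=17: ⌈(18·96+30)/137⌉ − ⌈(17·96+30)/137⌉ = ⌈1758/137⌉ − ⌈1662/137⌉ = 13 − 13 = 0
n=18: ⌈(19·96+30)/137⌉ − ⌈(18·96+30)/137⌉ = ⌈1854/137⌉ − ⌈1758/137⌉ = 14 − 13 = 1
n=19: ⌈(20·96+30)/137⌉ − ⌈(19·96+30)/137⌉ = ⌈1950/137⌉ − ⌈1854/137⌉ = 15 − 14 = 1
n=20: ⌈(21·96+30)/137⌉ − ⌈(20·96+30)/137⌉ = ⌈2046/137⌉ − ⌈1950/137⌉ = 15 − 15 = 0
n=21: ⌈(22·96+30)/137⌉ − ⌈(21·96+30)/137⌉ = ⌈2142/137⌉ − ⌈2046/137⌉ = 16 − 15 = 1
n=22: ⌈(23·96+30)/137⌉ − ⌈(22·96+30)/137⌉ = ⌈2238/137⌉ − ⌈2142/137⌉ = 17 − 16 = 1
n=23: ⌈(24·96+30)/137⌉ − ⌈(23·96+30)/137⌉ = ⌈2334/137⌉ − ⌈2238/137⌉ = 18 − 17 = 1
n=24: ⌈(25·96+30)/137⌉ − ⌈(24·96+30)/137⌉ = ⌈2430/137⌉ − ⌈2334/137⌉ = 18 − 18 = 0
n=25: ⌈(26·96+30)/137⌉ − ⌈(25·96+30)/137⌉ = ⌈2526/137⌉ − ⌈2430/137⌉ = 19 − 18 = 1
n=26: ⌈(27·96+30)/137⌉ − ⌈(26·96+30)/137⌉ = ⌈2622/137⌉ − ⌈2526/137⌉ = 20 − 19 = 1
n=27: ⌈(28·96+30)/137⌉ − ⌈(27·96+30)/137⌉ = ⌈2718/137⌉ − ⌈2622/137⌉ = 20 − 20 = 0
n=28: ⌈(29·96+30)/137⌉ − ⌈(28·96+30)/137⌉ = ⌈2814/137⌉ − ⌈2718/137⌉ = 21 − 20 = 1
n=29: ⌈(30·96+30)/137⌉ − ⌈(29·96+30)/137⌉ = ⌈2910/137⌉ − ⌈2814/137⌉ = 22 − 21 = 1
n=30: ⌈(31·96+30)/137⌉ − ⌈(30·96+30)/137⌉ = ⌈3006/137⌉ − ⌈2910/137⌉ = 22 − 22 = 0
n=31: ⌈(32·96+30)/137⌉ − ⌈(31·96+30)/137⌉ = ⌈3102/137⌉ − ⌈3006/137⌉ = 23 − 22 = 1
n=32: ⌈(33·96+30)/137⌉ − ⌈(32·96+30)/137⌉ = ⌈3198/137⌉ − ⌈3102/137⌉ = 24 − 23 = 1
n=33: ⌈(34·96+30)/137⌉ − ⌈(33·96+30)/137⌉ = ⌈3294/137⌉ − ⌈3198/137⌉ = 25 − 24 = 1
n=34: ⌈(35·96+30)/137⌉ − ⌈(34·96+30)/137⌉ = ⌈3390/137⌉ − ⌈3294/137⌉ = 25 − 25 = 0
n=35: ⌈(36·96+30)/137⌉ − ⌈(35·96+30)/137⌉ = ⌈3486/137⌉ − ⌈3390/137⌉ = 26 − 25 = 1
n=36: ⌈(37·96+30)/137⌉ − ⌈(36·96+30)/137⌉ = ⌈3582/137⌉ − ⌈3486/137⌉ = 27 − 26 = 1
n=37: ⌈(38·96+30)/137⌉ − ⌈(37·96+30)/137⌉ = ⌈3678/137⌉ − ⌈3582/137⌉ = 27 − 27 = 0
n=38: ⌈(39·96+30)/137⌉ − ⌈(38·96+30)/137⌉ = ⌈3774/137⌉ − ⌈3678/137⌉ = 28 − 27 = 1
n=39: ⌈(40·96+30)/137⌉ − ⌈(39·96+30)/137⌉ = ⌈3870/137⌉ − ⌈3774/137⌉ = 29 − 28 = 1
n=40: ⌈(41·96+30)/137⌉ − ⌈(40·96+30)/137⌉ = ⌈3966/137⌉ − ⌈3870/137⌉ = 29 − 29 = 0
n=41: ⌈(42·96+30)/137⌉ − ⌈(41·96+30)/137⌉ = ⌈4062/137⌉ − ⌈3966/137⌉ = 30 − 29 = 1
n=42: ⌈(43·96+30)/137⌉ − ⌈(42·96+30)/137⌉ = ⌈4158/137⌉ − ⌈4062/137⌉ = 31 − 30 = 1
n=43: ⌈(44·96+30)/137⌉ − ⌈(43·96+30)/137⌉ = ⌈4254/137⌉ − ⌈4158/137⌉ = 32 − 31 = 1
n=44: ⌈(45·96+30)/137⌉ − ⌈(44·96+30)/137⌉ = ⌈4350/137⌉ − ⌈4254/137⌉ = 32 − 32 = 0
n=45: ⌈(46·96+30)/137⌉ − ⌈(45·96+30)/137⌉ = ⌈4446/137⌉ − ⌈4350/137⌉ = 33 − 32 = 1
n=46: ⌈(47·96+30)/137⌉ − ⌈(46·96+30)/137⌉ = ⌈4542/137⌉ − ⌈4446/137⌉ = 34 − 33 = 1
n=47: ⌈(48·96+30)/137⌉ − ⌈(47·96+30)/137⌉ = ⌈4638/137⌉ − ⌈4542/137⌉ = 34 − 34 = 0
n=48: ⌈(49·96+30)/137⌉ − ⌈(48·96+30)/137⌉ = ⌈4734/137⌉ − ⌈4638/137⌉ = 35 − 34 = 1
n=49: ⌈(50·96+30)/137⌉ − ⌈(49·96+30)/137⌉ = ⌈4830/137⌉ − ⌈4734/137⌉ = 36 − 35 = 1
n=50: ⌈(51·96+30)/137⌉ − ⌈(50·96+30)/137⌉ = ⌈4926/137⌉ − ⌈4830/137⌉ = 36 − 36 = 0
n=51: ⌈(52·96+30)/137⌉ − ⌈(51·96+30)/137⌉ = ⌈5022/137⌉ − ⌈4926/137⌉ = 37 − 36 = 1
n=52: ⌈(53·96+30)/137⌉ − ⌈(52·96+30)/137⌉ = ⌈5118/137⌉ − ⌈5022/137⌉ = 38 − 37 = 1
n=53: ⌈(54·96+30)/137⌉ − ⌈(53·96+30)/137⌉ = ⌈5214/137⌉ − ⌈5118/137⌉ = 39 − 38 = 1
n=54: ⌈(55·96+30)/137⌉ − ⌈(54·96+30)/137⌉ = ⌈5310/137⌉ − ⌈5214/137⌉ = 39 − 39 = 0
n=55: ⌈(56·96+30)/137⌉ − ⌈(55·96+30)/137⌉ = ⌈5406/137⌉ − ⌈5310/137⌉ = 40 − 39 = 1
n=56: ⌈(57·96+30)/137⌉ − ⌈(56·96+30)/137⌉ = ⌈5502/137⌉ − ⌈5406/137⌉ = 41 − 40 = 1
n=57: ⌈(58·96+30)/137⌉ − ⌈(57·96+30)/137⌉ = ⌈5598/137⌉ − ⌈5502/137⌉ = 41 − 41 = 0
n=58: ⌈(59·96+30)/137⌉ − ⌈(58·96+30)/137⌉ = ⌈5694/137⌉ − ⌈5598/137⌉ = 42 − 41 = 1
n=59: ⌈(60·96+30)/137⌉ − ⌈(59·96+30)/137⌉ = ⌈5790/137⌉ − ⌈5694/137⌉ = 43 − 42 = 1
n=60: ⌈(61·96+30)/137⌉ − ⌈(60·96+30)/137⌉ = ⌈5886/137⌉ − ⌈5790/137⌉ = 43 − 43 = 0
n=61: ⌈(62·96+30)/137⌉ − ⌈(61·96+30)/137⌉ = ⌈5982/137⌉ − ⌈5886/137⌉ = 44 − 43 = 1
n=62: ⌈(63·96+30)/137⌉ − ⌈(62·96+30)/137⌉ = ⌈6078/137⌉ − ⌈5982/137⌉ = 45 − 44 = 1
n=63: ⌈(64·96+30)/137⌉ − ⌈(63·96+30)/137⌉ = ⌈6174/137⌉ − ⌈6078/137⌉ = 46 − 45 = 1
n=64: ⌈(65·96+30)/137⌉ − ⌈(64·96+30)/137⌉ = ⌈6270/137⌉ − ⌈6174/137⌉ = 46 − 46 = 0
n=65: ⌈(66·96+30)/137⌉ − ⌈(65·96+30)/137⌉ = ⌈6366/137⌉ − ⌈6270/137⌉ = 47 − 46 = 1
n=66: ⌈(67·96+30)/137⌉ − ⌈(66·96+30)/137⌉ = ⌈6462/137⌉ − ⌈6366/137⌉ = 48 − 47 = 1
n=67: ⌈(68·96+30)/137⌉ − ⌈(67·96+30)/137⌉ = ⌈6558/137⌉ − ⌈6462/137⌉ = 48 − 48 = 0
n=68: ⌈(69·96+30)/137⌉ − ⌈(68·96+30)/137⌉ = ⌈6654/137⌉ − ⌈6558/137⌉ = 49 − 48 = 1
n=69: ⌈(70·96+30)/137⌉ − ⌈(69·96+30)/137⌉ = ⌈6750/137⌉ − ⌈6654/137⌉ = 50 − 49 = 1
n=70: ⌈(71·96+30)/137⌉ − ⌈(70·96+30)/137⌉ = ⌈6846/137⌉ − ⌈6750/137⌉ = 50 − 50 = 0
n=71: ⌈(72·96+30)/137⌉ − ⌈(71·96+30)/137⌉ = ⌈6942/137⌉ − ⌈6846/137⌉ = 51 − 50 = 1
n=72: ⌈(73·96+30)/137⌉ − ⌈(72·96+30)/137⌉ = ⌈7038/137⌉ − ⌈6942/137⌉ = 52 − 51 = 1

0111011011011101101101110110110111011011011101101101110110110111011011011


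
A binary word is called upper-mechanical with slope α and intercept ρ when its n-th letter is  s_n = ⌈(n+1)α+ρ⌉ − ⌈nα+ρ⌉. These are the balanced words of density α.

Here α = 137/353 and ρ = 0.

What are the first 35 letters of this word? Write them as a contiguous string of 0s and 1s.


n=0: ⌈(1·137)/353⌉ − ⌈(0·137)/353⌉ = ⌈137/353⌉ − ⌈0/353⌉ = 1 − 0 = 1
n=1: ⌈(2·137)/353⌉ − ⌈(1·137)/353⌉ = ⌈274/353⌉ − ⌈137/353⌉ = 1 − 1 = 0
n=2: ⌈(3·137)/353⌉ − ⌈(2·137)/353⌉ = ⌈411/353⌉ − ⌈274/353⌉ = 2 − 1 = 1
n=3: ⌈(4·137)/353⌉ − ⌈(3·137)/353⌉ = ⌈548/353⌉ − ⌈411/353⌉ = 2 − 2 = 0
n=4: ⌈(5·137)/353⌉ − ⌈(4·137)/353⌉ = ⌈685/353⌉ − ⌈548/353⌉ = 2 − 2 = 0
n=5: ⌈(6·137)/353⌉ − ⌈(5·137)/353⌉ = ⌈822/353⌉ − ⌈685/353⌉ = 3 − 2 = 1
n=6: ⌈(7·137)/353⌉ − ⌈(6·137)/353⌉ = ⌈959/353⌉ − ⌈822/353⌉ = 3 − 3 = 0
n=7: ⌈(8·137)/353⌉ − ⌈(7·137)/353⌉ = ⌈1096/353⌉ − ⌈959/353⌉ = 4 − 3 = 1
n=8: ⌈(9·137)/353⌉ − ⌈(8·137)/353⌉ = ⌈1233/353⌉ − ⌈1096/353⌉ = 4 − 4 = 0
n=9: ⌈(10·137)/353⌉ − ⌈(9·137)/353⌉ = ⌈1370/353⌉ − ⌈1233/353⌉ = 4 − 4 = 0
n=10: ⌈(11·137)/353⌉ − ⌈(10·137)/353⌉ = ⌈1507/353⌉ − ⌈1370/353⌉ = 5 − 4 = 1
n=11: ⌈(12·137)/353⌉ − ⌈(11·137)/353⌉ = ⌈1644/353⌉ − ⌈1507/353⌉ = 5 − 5 = 0
n=12: ⌈(13·137)/353⌉ − ⌈(12·137)/353⌉ = ⌈1781/353⌉ − ⌈1644/353⌉ = 6 − 5 = 1
n=13: ⌈(14·137)/353⌉ − ⌈(13·137)/353⌉ = ⌈1918/353⌉ − ⌈1781/353⌉ = 6 − 6 = 0
n=14: ⌈(15·137)/353⌉ − ⌈(14·137)/353⌉ = ⌈2055/353⌉ − ⌈1918/353⌉ = 6 − 6 = 0
n=15: ⌈(16·137)/353⌉ − ⌈(15·137)/353⌉ = ⌈2192/353⌉ − ⌈2055/353⌉ = 7 − 6 = 1
n=16: ⌈(17·137)/353⌉ − ⌈(16·137)/353⌉ = ⌈2329/353⌉ − ⌈2192/353⌉ = 7 − 7 = 0
n=17: ⌈(18·137)/353⌉ − ⌈(17·137)/353⌉ = ⌈2466/353⌉ − ⌈2329/353⌉ = 7 − 7 = 0
n=18: ⌈(19·137)/353⌉ − ⌈(18·137)/353⌉ = ⌈2603/353⌉ − ⌈2466/353⌉ = 8 − 7 = 1
n=19: ⌈(20·137)/353⌉ − ⌈(19·137)/353⌉ = ⌈2740/353⌉ − ⌈2603/353⌉ = 8 − 8 = 0
n=20: ⌈(21·137)/353⌉ − ⌈(20·137)/353⌉ = ⌈2877/353⌉ − ⌈2740/353⌉ = 9 − 8 = 1
n=21: ⌈(22·137)/353⌉ − ⌈(21·137)/353⌉ = ⌈3014/353⌉ − ⌈2877/353⌉ = 9 − 9 = 0
n=22: ⌈(23·137)/353⌉ − ⌈(22·137)/353⌉ = ⌈3151/353⌉ − ⌈3014/353⌉ = 9 − 9 = 0
n=23: ⌈(24·137)/353⌉ − ⌈(23·137)/353⌉ = ⌈3288/353⌉ − ⌈3151/353⌉ = 10 − 9 = 1
n=24: ⌈(25·137)/353⌉ − ⌈(24·137)/353⌉ = ⌈3425/353⌉ − ⌈3288/353⌉ = 10 − 10 = 0
n=25: ⌈(26·137)/353⌉ − ⌈(25·137)/353⌉ = ⌈3562/353⌉ − ⌈3425/353⌉ = 11 − 10 = 1
n=26: ⌈(27·137)/353⌉ − ⌈(26·137)/353⌉ = ⌈3699/353⌉ − ⌈3562/353⌉ = 11 − 11 = 0
n=27: ⌈(28·137)/353⌉ − ⌈(27·137)/353⌉ = ⌈3836/353⌉ − ⌈3699/353⌉ = 11 − 11 = 0
n=28: ⌈(29·137)/353⌉ − ⌈(28·137)/353⌉ = ⌈3973/353⌉ − ⌈3836/353⌉ = 12 − 11 = 1
n=29: ⌈(30·137)/353⌉ − ⌈(29·137)/353⌉ = ⌈4110/353⌉ − ⌈3973/353⌉ = 12 − 12 = 0
n=30: ⌈(31·137)/353⌉ − ⌈(30·137)/353⌉ = ⌈4247/353⌉ − ⌈4110/353⌉ = 13 − 12 = 1
n=31: ⌈(32·137)/353⌉ − ⌈(31·137)/353⌉ = ⌈4384/353⌉ − ⌈4247/353⌉ = 13 − 13 = 0
n=32: ⌈(33·137)/353⌉ − ⌈(32·137)/353⌉ = ⌈4521/353⌉ − ⌈4384/353⌉ = 13 − 13 = 0
n=33: ⌈(34·137)/353⌉ − ⌈(33·137)/353⌉ = ⌈4658/353⌉ − ⌈4521/353⌉ = 14 − 13 = 1
n=34: ⌈(35·137)/353⌉ − ⌈(34·137)/353⌉ = ⌈4795/353⌉ − ⌈4658/353⌉ = 14 − 14 = 0

10100101001010010010100101001010010
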